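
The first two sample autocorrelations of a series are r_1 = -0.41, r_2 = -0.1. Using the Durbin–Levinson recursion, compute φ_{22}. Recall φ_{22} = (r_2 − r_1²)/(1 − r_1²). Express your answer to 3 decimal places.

φ_{22} = (r_2 − r_1²) / (1 − r_1²)
r_1² = (-0.41)² = 0.1681
Numerator = -0.1 − 0.1681 = -0.2681; denominator = 1 − 0.1681 = 0.8319
φ_{22} = -0.2681 / 0.8319 = -0.322

-0.322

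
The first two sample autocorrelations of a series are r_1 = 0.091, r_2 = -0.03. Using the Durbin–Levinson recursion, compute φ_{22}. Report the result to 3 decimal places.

φ_{22} = (r_2 − r_1²) / (1 − r_1²)
r_1² = (0.091)² = 0.008281
Numerator = -0.03 − 0.0083 = -0.0383; denominator = 1 − 0.0083 = 0.9917
φ_{22} = -0.0383 / 0.9917 = -0.039

-0.039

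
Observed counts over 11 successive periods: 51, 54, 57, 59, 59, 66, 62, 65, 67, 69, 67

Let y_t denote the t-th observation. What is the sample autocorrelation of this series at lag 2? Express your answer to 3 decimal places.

0.401

Mean ȳ = (51 + 54 + 57 + 59 + 59 + 66 + 62 + 65 + 67 + 69 + 67)/11 = 61.4545
Numerator Σ_{t=1}^{9}(y_t−ȳ)(y_{t+2}−ȳ) = 139.9504
Denominator Σ(y_t−ȳ)² = 348.7273
r_2 = 139.9504 / 348.7273 = 0.401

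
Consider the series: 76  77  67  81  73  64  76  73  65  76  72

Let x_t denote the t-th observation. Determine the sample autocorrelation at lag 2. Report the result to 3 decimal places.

-0.269

Mean x̄ = (76 + 77 + 67 + 81 + 73 + 64 + 76 + 73 + 65 + 76 + 72)/11 = 72.7273
Numerator Σ_{t=1}^{9}(x_t−x̄)(x_{t+2}−x̄) = -77.4215
Denominator Σ(x_t−x̄)² = 288.1818
r_2 = -77.4215 / 288.1818 = -0.269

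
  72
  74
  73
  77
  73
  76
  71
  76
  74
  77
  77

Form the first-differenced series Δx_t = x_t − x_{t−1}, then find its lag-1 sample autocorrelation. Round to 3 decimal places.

-0.862

First differences Δx: 2, -1, 4, -4, 3, -5, 5, -2, 3, 0
Mean of differences = 0.5000
Numerator Σ(Δx_t−Δx̄)(Δx_{t+1}−Δx̄) = -91.7500
Denominator Σ(Δx_t−Δx̄)² = 106.5000
r_1(Δx) = -91.7500 / 106.5000 = -0.862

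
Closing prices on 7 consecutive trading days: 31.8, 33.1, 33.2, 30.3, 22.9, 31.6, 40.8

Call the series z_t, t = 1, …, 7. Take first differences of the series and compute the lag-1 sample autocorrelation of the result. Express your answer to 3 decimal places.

0.175

First differences Δz: 1.3, 0.1, -2.9, -7.4, 8.7, 9.2
Mean of differences = 1.5000
Numerator Σ(Δz_t−Δz̄)(Δz_{t+1}−Δz̄) = 36.9600
Denominator Σ(Δz_t−Δz̄)² = 211.7000
r_1(Δz) = 36.9600 / 211.7000 = 0.175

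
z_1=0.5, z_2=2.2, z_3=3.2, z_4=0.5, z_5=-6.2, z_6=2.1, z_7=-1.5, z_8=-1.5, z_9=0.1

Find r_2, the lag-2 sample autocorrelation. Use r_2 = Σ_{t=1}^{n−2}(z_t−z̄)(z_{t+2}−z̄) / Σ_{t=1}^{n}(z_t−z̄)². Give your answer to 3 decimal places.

-0.163

Mean z̄ = (0.5 + 2.2 + 3.2 + 0.5 − 6.2 + 2.1 − 1.5 − 1.5 + 0.1)/9 = -0.0667
Σ(z_t−z̄)(z_{t+2}−z̄) = (1.8511) + (1.2844) + (-20.0356) + (1.2278) + (8.7911) + (-3.1056) + (-0.2389) = -10.2256
Denominator Σ(z_t−z̄)² = 62.9000
r_2 = -10.2256 / 62.9000 = -0.163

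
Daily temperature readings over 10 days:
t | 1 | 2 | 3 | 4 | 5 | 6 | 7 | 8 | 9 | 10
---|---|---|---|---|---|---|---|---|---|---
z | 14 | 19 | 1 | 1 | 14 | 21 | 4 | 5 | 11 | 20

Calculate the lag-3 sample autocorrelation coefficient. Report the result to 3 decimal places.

-0.214

Mean z̄ = (14 + 19 + 1 + 1 + 14 + 21 + 4 + 5 + 11 + 20)/10 = 11.0000
Numerator Σ_{t=1}^{7}(z_t−z̄)(z_{t+3}−z̄) = -117.0000
Denominator Σ(z_t−z̄)² = 548.0000
r_3 = -117.0000 / 548.0000 = -0.214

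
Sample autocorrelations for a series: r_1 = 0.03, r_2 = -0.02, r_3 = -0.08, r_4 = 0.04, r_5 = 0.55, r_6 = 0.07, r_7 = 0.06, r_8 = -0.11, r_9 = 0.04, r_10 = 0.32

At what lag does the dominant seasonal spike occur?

5

The largest autocorrelation is r_5 = 0.55, with a weaker echo at lag 10 (0.32); the remaining lags stay at or below 0.07.
The dominant spike at lag 5 indicates a seasonal period of 5.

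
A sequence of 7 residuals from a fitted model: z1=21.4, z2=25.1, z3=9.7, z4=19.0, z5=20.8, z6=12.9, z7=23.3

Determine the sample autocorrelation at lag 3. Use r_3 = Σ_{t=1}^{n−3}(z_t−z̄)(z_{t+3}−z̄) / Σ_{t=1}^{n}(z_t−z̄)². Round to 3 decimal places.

0.359

Mean z̄ = (21.4 + 25.1 + 9.7 + 19.0 + 20.8 + 12.9 + 23.3)/7 = 18.8857
Deviations from mean: 2.5143, 6.2143, -9.1857, 0.1143, 1.9143, -5.9857, 4.4143
Numerator Σ_{t=1}^{4}(z_t−z̄)(z_{t+3}−z̄) = 67.6708
Denominator Σ(z_t−z̄)² = 188.3086
r_3 = 67.6708 / 188.3086 = 0.359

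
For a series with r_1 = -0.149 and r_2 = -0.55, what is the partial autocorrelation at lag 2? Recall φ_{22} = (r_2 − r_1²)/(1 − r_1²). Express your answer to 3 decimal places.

φ_{22} = (r_2 − r_1²) / (1 − r_1²)
r_1² = (-0.149)² = 0.022201
Numerator = -0.55 − 0.0222 = -0.5722; denominator = 1 − 0.0222 = 0.9778
φ_{22} = -0.5722 / 0.9778 = -0.585

-0.585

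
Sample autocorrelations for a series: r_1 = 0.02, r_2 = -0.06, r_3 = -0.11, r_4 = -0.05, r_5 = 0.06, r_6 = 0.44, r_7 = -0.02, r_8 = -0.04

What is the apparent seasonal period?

The largest autocorrelation is r_6 = 0.44; the remaining lags stay at or below 0.06.
The dominant spike at lag 6 indicates a seasonal period of 6.

6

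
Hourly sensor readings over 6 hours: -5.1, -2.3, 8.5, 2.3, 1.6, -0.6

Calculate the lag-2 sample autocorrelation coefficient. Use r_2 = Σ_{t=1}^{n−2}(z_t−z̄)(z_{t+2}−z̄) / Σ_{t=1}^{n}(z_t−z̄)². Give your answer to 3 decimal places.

Mean z̄ = (-5.1 − 2.3 + 8.5 + 2.3 + 1.6 − 0.6)/6 = 0.7333
Deviations from mean: -5.8333, -3.0333, 7.7667, 1.5667, 0.8667, -1.3333
Numerator Σ_{t=1}^{4}(z_t−z̄)(z_{t+2}−z̄) = -45.4156
Denominator Σ(z_t−z̄)² = 108.5333
r_2 = -45.4156 / 108.5333 = -0.418

-0.418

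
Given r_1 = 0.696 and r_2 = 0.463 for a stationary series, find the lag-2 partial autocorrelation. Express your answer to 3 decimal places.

-0.042

φ_{22} = (r_2 − r_1²) / (1 − r_1²)
r_1² = (0.696)² = 0.484416
Numerator = 0.463 − 0.4844 = -0.0214; denominator = 1 − 0.4844 = 0.5156
φ_{22} = -0.0214 / 0.5156 = -0.042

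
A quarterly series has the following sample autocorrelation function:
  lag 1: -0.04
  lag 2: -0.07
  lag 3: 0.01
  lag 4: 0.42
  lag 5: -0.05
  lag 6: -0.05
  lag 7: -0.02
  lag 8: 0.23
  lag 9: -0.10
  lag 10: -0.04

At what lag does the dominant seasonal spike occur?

4

The largest autocorrelation is r_4 = 0.42, with a weaker echo at lag 8 (0.23); the remaining lags stay at or below 0.01.
The dominant spike at lag 4 indicates a seasonal period of 4.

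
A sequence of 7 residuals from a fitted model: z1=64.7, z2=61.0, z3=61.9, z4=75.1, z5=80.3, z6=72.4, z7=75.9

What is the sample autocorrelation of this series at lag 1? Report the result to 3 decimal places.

Mean z̄ = (64.7 + 61.0 + 61.9 + 75.1 + 80.3 + 72.4 + 75.9)/7 = 70.1857
Deviations from mean: -5.4857, -9.1857, -8.2857, 4.9143, 10.1143, 2.2143, 5.7143
Numerator Σ_{t=1}^{6}(z_t−z̄)(z_{t+1}−z̄) = 170.5355
Denominator Σ(z_t−z̄)² = 347.1286
r_1 = 170.5355 / 347.1286 = 0.491

0.491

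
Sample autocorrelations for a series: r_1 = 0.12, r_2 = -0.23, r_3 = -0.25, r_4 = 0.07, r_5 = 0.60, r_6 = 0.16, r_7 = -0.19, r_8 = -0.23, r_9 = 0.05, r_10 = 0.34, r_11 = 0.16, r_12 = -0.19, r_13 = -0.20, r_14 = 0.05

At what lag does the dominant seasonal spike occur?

5

The largest autocorrelation is r_5 = 0.60, with a weaker echo at lag 10 (0.34); the remaining lags stay at or below 0.16.
The dominant spike at lag 5 indicates a seasonal period of 5.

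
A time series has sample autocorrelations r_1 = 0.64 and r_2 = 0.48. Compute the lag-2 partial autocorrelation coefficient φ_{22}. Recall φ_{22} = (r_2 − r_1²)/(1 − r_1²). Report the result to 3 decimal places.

0.119

φ_{22} = (r_2 − r_1²) / (1 − r_1²)
r_1² = (0.64)² = 0.4096
Numerator = 0.48 − 0.4096 = 0.0704; denominator = 1 − 0.4096 = 0.5904
φ_{22} = 0.0704 / 0.5904 = 0.119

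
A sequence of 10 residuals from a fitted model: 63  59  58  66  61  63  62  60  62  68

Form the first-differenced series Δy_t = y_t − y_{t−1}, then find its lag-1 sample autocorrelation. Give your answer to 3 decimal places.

First differences Δy: -4, -1, 8, -5, 2, -1, -2, 2, 6
Mean of differences = 0.5556
Numerator Σ(Δy_t−Δȳ)(Δy_{t+1}−Δȳ) = -47.9753
Denominator Σ(Δy_t−Δȳ)² = 152.2222
r_1(Δy) = -47.9753 / 152.2222 = -0.315

-0.315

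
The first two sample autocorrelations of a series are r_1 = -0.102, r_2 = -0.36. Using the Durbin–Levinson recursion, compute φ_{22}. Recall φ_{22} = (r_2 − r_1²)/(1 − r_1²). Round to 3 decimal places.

φ_{22} = (r_2 − r_1²) / (1 − r_1²)
r_1² = (-0.102)² = 0.010404
Numerator = -0.36 − 0.0104 = -0.3704; denominator = 1 − 0.0104 = 0.9896
φ_{22} = -0.3704 / 0.9896 = -0.374

-0.374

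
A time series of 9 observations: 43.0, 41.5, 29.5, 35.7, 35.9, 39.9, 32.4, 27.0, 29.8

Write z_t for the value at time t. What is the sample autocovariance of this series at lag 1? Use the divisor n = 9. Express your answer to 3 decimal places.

Mean z̄ = (43.0 + 41.5 + 29.5 + 35.7 + 35.9 + 39.9 + 32.4 + 27.0 + 29.8)/9 = 34.9667
Σ_{t=1}^{8}(z_t−z̄)(z_{t+1}−z̄) = 66.9956
γ_1 = 66.9956 / 9 = 7.444

7.444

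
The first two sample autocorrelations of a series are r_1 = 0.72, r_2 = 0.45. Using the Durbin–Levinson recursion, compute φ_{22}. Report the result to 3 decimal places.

-0.142

φ_{22} = (r_2 − r_1²) / (1 − r_1²)
r_1² = (0.72)² = 0.5184
Numerator = 0.45 − 0.5184 = -0.0684; denominator = 1 − 0.5184 = 0.4816
φ_{22} = -0.0684 / 0.4816 = -0.142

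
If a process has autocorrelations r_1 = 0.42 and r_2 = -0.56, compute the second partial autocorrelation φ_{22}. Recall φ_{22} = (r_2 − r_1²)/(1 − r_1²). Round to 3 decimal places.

φ_{22} = (r_2 − r_1²) / (1 − r_1²)
r_1² = (0.42)² = 0.1764
Numerator = -0.56 − 0.1764 = -0.7364; denominator = 1 − 0.1764 = 0.8236
φ_{22} = -0.7364 / 0.8236 = -0.894

-0.894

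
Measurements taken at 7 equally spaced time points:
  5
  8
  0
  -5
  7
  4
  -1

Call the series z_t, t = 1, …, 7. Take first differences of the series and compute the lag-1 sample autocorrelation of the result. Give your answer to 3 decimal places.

First differences Δz: 3, -8, -5, 12, -3, -5
Mean of differences = -1.0000
Numerator Σ(Δz_t−Δz̄)(Δz_{t+1}−Δz̄) = -70.0000
Denominator Σ(Δz_t−Δz̄)² = 270.0000
r_1(Δz) = -70.0000 / 270.0000 = -0.259

-0.259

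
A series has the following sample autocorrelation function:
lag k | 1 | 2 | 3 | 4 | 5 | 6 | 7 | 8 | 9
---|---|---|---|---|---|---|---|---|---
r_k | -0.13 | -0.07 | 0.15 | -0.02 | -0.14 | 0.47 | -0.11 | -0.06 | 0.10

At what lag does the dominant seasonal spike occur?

6

The largest autocorrelation is r_6 = 0.47; the remaining lags stay at or below 0.15.
The dominant spike at lag 6 indicates a seasonal period of 6.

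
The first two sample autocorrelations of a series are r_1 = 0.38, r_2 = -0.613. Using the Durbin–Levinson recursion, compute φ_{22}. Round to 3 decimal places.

φ_{22} = (r_2 − r_1²) / (1 − r_1²)
r_1² = (0.38)² = 0.1444
Numerator = -0.613 − 0.1444 = -0.7574; denominator = 1 − 0.1444 = 0.8556
φ_{22} = -0.7574 / 0.8556 = -0.885

-0.885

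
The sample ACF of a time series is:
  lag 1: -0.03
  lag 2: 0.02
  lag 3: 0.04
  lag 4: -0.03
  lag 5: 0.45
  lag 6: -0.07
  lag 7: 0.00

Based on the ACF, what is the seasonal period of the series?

5

The largest autocorrelation is r_5 = 0.45; the remaining lags stay at or below 0.04.
The dominant spike at lag 5 indicates a seasonal period of 5.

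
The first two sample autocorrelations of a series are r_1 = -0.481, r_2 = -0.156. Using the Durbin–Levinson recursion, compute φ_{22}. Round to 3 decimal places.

-0.504

φ_{22} = (r_2 − r_1²) / (1 − r_1²)
r_1² = (-0.481)² = 0.231361
Numerator = -0.156 − 0.2314 = -0.3874; denominator = 1 − 0.2314 = 0.7686
φ_{22} = -0.3874 / 0.7686 = -0.504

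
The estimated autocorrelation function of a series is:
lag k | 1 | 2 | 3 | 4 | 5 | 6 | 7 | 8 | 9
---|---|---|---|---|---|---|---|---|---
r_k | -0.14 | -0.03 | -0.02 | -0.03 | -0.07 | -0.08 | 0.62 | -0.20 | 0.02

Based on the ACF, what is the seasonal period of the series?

The largest autocorrelation is r_7 = 0.62; the remaining lags stay at or below 0.02.
The dominant spike at lag 7 indicates a seasonal period of 7.

7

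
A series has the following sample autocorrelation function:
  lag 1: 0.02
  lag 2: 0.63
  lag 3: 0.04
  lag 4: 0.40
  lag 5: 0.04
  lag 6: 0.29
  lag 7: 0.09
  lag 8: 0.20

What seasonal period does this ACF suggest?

The largest autocorrelation is r_2 = 0.63, with weaker echoes at lags 4 (0.40), 6 (0.29) and 8 (0.20); the remaining lags stay at or below 0.09.
The dominant spike at lag 2 indicates a seasonal period of 2.

2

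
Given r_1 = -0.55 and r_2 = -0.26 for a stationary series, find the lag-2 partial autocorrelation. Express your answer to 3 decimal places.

-0.806

φ_{22} = (r_2 − r_1²) / (1 − r_1²)
r_1² = (-0.55)² = 0.3025
Numerator = -0.26 − 0.3025 = -0.5625; denominator = 1 − 0.3025 = 0.6975
φ_{22} = -0.5625 / 0.6975 = -0.806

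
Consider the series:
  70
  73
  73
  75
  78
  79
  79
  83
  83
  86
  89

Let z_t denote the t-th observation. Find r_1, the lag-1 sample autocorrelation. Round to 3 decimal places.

0.661

Mean z̄ = (70 + 73 + 73 + 75 + 78 + 79 + 79 + 83 + 83 + 86 + 89)/11 = 78.9091
Numerator Σ_{t=1}^{10}(z_t−z̄)(z_{t+1}−z̄) = 231.8099
Denominator Σ(z_t−z̄)² = 350.9091
r_1 = 231.8099 / 350.9091 = 0.661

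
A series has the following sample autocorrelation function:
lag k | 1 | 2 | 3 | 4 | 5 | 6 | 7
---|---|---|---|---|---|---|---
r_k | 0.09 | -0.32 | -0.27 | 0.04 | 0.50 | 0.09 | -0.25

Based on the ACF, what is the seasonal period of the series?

5

The largest autocorrelation is r_5 = 0.50; the remaining lags stay at or below 0.09.
The dominant spike at lag 5 indicates a seasonal period of 5.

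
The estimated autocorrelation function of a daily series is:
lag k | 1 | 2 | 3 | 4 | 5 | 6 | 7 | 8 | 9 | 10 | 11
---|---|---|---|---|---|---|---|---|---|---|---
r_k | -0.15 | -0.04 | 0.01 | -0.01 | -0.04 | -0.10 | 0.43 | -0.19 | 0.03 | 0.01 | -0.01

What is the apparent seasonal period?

The largest autocorrelation is r_7 = 0.43; the remaining lags stay at or below 0.03.
The dominant spike at lag 7 indicates a seasonal period of 7.

7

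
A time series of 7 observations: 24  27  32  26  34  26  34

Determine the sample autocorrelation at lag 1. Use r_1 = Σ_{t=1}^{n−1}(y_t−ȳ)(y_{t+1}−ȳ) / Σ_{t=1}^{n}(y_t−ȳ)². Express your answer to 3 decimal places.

-0.472

Mean ȳ = (24 + 27 + 32 + 26 + 34 + 26 + 34)/7 = 29.0000
Deviations from mean: -5.0000, -2.0000, 3.0000, -3.0000, 5.0000, -3.0000, 5.0000
Σ(y_t−ȳ)(y_{t+1}−ȳ) = (10.0000) + (-6.0000) + (-9.0000) + (-15.0000) + (-15.0000) + (-15.0000) = -50.0000
Denominator Σ(y_t−ȳ)² = 106.0000
r_1 = -50.0000 / 106.0000 = -0.472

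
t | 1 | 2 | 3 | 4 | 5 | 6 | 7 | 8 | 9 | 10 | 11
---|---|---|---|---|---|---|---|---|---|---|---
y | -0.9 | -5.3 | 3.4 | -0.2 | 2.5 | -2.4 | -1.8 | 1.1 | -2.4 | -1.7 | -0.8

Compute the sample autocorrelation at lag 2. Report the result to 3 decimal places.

Mean ȳ = (-0.9 − 5.3 + 3.4 − 0.2 + 2.5 − 2.4 − 1.8 + 1.1 − 2.4 − 1.7 − 0.8)/11 = -0.7727
Numerator Σ_{t=1}^{9}(y_t−ȳ)(y_{t+2}−ȳ) = 3.1703
Denominator Σ(y_t−ȳ)² = 59.6818
r_2 = 3.1703 / 59.6818 = 0.053

0.053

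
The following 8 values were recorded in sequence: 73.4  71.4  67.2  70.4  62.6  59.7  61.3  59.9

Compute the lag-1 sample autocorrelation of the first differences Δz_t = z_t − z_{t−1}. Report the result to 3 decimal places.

First differences Δz: -2.0, -4.2, 3.2, -7.8, -2.9, 1.6, -1.4
Mean of differences = -1.9286
Numerator Σ(Δz_t−Δz̄)(Δz_{t+1}−Δz̄) = -37.4580
Denominator Σ(Δz_t−Δz̄)² = 79.6143
r_1(Δz) = -37.4580 / 79.6143 = -0.470

-0.470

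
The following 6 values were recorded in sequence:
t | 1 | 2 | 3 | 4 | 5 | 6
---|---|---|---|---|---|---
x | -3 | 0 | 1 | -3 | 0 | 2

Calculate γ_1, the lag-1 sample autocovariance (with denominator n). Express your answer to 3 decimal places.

-0.708

Mean x̄ = (-3 + 0 + 1 − 3 + 0 + 2)/6 = -0.5000
Deviations: -2.5000, 0.5000, 1.5000, -2.5000, 0.5000, 2.5000
Σ_{t=1}^{5}(x_t−x̄)(x_{t+1}−x̄) = -4.2500
γ_1 = -4.2500 / 6 = -0.708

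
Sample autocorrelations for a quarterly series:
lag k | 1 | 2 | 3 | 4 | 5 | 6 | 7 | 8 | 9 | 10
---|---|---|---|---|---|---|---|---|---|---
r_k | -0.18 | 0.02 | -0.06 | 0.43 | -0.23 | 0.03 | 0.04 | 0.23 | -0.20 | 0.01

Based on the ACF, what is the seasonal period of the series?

4

The largest autocorrelation is r_4 = 0.43, with a weaker echo at lag 8 (0.23); the remaining lags stay at or below 0.04.
The dominant spike at lag 4 indicates a seasonal period of 4.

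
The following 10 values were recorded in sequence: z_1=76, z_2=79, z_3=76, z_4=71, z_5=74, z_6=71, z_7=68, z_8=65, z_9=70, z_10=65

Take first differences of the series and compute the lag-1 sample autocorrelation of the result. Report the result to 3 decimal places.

-0.454

First differences Δz: 3, -3, -5, 3, -3, -3, -3, 5, -5
Mean of differences = -1.2222
Numerator Σ(Δz_t−Δz̄)(Δz_{t+1}−Δz̄) = -52.4938
Denominator Σ(Δz_t−Δz̄)² = 115.5556
r_1(Δz) = -52.4938 / 115.5556 = -0.454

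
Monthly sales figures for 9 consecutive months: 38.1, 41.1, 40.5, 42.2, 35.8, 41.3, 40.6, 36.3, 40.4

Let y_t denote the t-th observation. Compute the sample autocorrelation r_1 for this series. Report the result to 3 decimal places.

Mean ȳ = (38.1 + 41.1 + 40.5 + 42.2 + 35.8 + 41.3 + 40.6 + 36.3 + 40.4)/9 = 39.5889
Numerator Σ_{t=1}^{8}(y_t−ȳ)(y_{t+1}−ȳ) = -19.1335
Denominator Σ(y_t−ȳ)² = 41.9289
r_1 = -19.1335 / 41.9289 = -0.456

-0.456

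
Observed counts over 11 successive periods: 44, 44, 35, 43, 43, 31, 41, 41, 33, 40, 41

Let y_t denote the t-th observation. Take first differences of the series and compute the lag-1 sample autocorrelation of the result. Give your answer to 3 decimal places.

-0.483

First differences Δy: 0, -9, 8, 0, -12, 10, 0, -8, 7, 1
Mean of differences = -0.3000
Numerator Σ(Δy_t−Δȳ)(Δy_{t+1}−Δȳ) = -242.2900
Denominator Σ(Δy_t−Δȳ)² = 502.1000
r_1(Δy) = -242.2900 / 502.1000 = -0.483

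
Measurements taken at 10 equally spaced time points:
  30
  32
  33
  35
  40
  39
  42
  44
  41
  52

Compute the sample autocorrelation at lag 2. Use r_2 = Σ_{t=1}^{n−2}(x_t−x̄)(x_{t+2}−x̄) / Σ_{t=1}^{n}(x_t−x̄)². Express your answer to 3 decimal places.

Mean x̄ = (30 + 32 + 33 + 35 + 40 + 39 + 42 + 44 + 41 + 52)/10 = 38.8000
Numerator Σ_{t=1}^{8}(x_t−x̄)(x_{t+2}−x̄) = 149.7200
Denominator Σ(x_t−x̄)² = 389.6000
r_2 = 149.7200 / 389.6000 = 0.384

0.384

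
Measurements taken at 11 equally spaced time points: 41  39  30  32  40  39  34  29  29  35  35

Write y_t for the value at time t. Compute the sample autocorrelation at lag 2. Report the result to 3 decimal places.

-0.522

Mean ȳ = (41 + 39 + 30 + 32 + 40 + 39 + 34 + 29 + 29 + 35 + 35)/11 = 34.8182
Numerator Σ_{t=1}^{9}(y_t−ȳ)(y_{t+2}−ȳ) = -104.2479
Denominator Σ(y_t−ȳ)² = 199.6364
r_2 = -104.2479 / 199.6364 = -0.522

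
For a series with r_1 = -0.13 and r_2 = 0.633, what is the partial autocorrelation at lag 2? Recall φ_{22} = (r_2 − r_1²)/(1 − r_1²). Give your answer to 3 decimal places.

0.627

φ_{22} = (r_2 − r_1²) / (1 − r_1²)
r_1² = (-0.13)² = 0.0169
Numerator = 0.633 − 0.0169 = 0.6161; denominator = 1 − 0.0169 = 0.9831
φ_{22} = 0.6161 / 0.9831 = 0.627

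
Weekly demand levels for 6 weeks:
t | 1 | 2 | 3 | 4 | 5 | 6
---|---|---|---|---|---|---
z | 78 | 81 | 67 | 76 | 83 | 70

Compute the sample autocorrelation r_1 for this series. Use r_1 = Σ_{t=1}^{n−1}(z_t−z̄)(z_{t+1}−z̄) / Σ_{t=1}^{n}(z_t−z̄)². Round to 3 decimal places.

-0.393

Mean z̄ = (78 + 81 + 67 + 76 + 83 + 70)/6 = 75.8333
Deviations from mean: 2.1667, 5.1667, -8.8333, 0.1667, 7.1667, -5.8333
Numerator Σ_{t=1}^{5}(z_t−z̄)(z_{t+1}−z̄) = -76.5278
Denominator Σ(z_t−z̄)² = 194.8333
r_1 = -76.5278 / 194.8333 = -0.393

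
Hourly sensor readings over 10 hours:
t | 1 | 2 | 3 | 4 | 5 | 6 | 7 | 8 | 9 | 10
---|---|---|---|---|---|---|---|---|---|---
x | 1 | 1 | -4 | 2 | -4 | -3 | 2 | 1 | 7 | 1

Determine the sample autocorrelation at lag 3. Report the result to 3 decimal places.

-0.082

Mean x̄ = (1 + 1 − 4 + 2 − 4 − 3 + 2 + 1 + 7 + 1)/10 = 0.4000
Σ(x_t−x̄)(x_{t+3}−x̄) = (0.9600) + (-2.6400) + (14.9600) + (2.5600) + (-2.6400) + (-22.4400) + (0.9600) = -8.2800
Denominator Σ(x_t−x̄)² = 100.4000
r_3 = -8.2800 / 100.4000 = -0.082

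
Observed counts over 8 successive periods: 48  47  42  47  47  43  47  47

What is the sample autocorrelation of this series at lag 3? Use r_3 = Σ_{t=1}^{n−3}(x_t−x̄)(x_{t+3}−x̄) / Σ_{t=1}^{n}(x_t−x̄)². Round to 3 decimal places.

0.500

Mean x̄ = (48 + 47 + 42 + 47 + 47 + 43 + 47 + 47)/8 = 46.0000
Numerator Σ_{t=1}^{5}(x_t−x̄)(x_{t+3}−x̄) = 17.0000
Denominator Σ(x_t−x̄)² = 34.0000
r_3 = 17.0000 / 34.0000 = 0.500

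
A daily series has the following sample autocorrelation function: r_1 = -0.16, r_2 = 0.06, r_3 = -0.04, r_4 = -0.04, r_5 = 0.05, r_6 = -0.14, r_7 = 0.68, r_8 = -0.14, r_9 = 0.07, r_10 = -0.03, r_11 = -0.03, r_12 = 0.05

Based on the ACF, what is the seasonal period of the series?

The largest autocorrelation is r_7 = 0.68; the remaining lags stay at or below 0.07.
The dominant spike at lag 7 indicates a seasonal period of 7.

7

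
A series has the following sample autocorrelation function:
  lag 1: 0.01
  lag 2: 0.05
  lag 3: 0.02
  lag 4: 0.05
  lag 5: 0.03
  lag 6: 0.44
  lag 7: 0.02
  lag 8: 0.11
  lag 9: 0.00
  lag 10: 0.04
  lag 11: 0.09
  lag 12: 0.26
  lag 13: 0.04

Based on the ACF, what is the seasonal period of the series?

6

The largest autocorrelation is r_6 = 0.44, with a weaker echo at lag 12 (0.26); the remaining lags stay at or below 0.11.
The dominant spike at lag 6 indicates a seasonal period of 6.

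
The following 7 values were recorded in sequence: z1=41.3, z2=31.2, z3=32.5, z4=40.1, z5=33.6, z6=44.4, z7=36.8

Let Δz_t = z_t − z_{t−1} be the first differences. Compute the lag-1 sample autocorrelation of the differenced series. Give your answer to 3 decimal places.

-0.522

First differences Δz: -10.1, 1.3, 7.6, -6.5, 10.8, -7.6
Mean of differences = -0.7500
Numerator Σ(Δz_t−Δz̄)(Δz_{t+1}−Δz̄) = -195.5925
Denominator Σ(Δz_t−Δz̄)² = 374.7350
r_1(Δz) = -195.5925 / 374.7350 = -0.522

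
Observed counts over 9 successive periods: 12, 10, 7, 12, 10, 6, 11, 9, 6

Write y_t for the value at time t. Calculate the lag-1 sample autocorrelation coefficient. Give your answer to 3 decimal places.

-0.252

Mean ȳ = (12 + 10 + 7 + 12 + 10 + 6 + 11 + 9 + 6)/9 = 9.2222
Numerator Σ_{t=1}^{8}(y_t−ȳ)(y_{t+1}−ȳ) = -11.4938
Denominator Σ(y_t−ȳ)² = 45.5556
r_1 = -11.4938 / 45.5556 = -0.252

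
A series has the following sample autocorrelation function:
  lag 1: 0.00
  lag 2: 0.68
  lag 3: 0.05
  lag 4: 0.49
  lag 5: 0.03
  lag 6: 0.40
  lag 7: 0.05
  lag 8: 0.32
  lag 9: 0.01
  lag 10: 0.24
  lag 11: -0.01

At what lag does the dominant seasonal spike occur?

2

The largest autocorrelation is r_2 = 0.68, with weaker echoes at lags 4 (0.49), 6 (0.40), 8 (0.32) and 10 (0.24); the remaining lags stay at or below 0.05.
The dominant spike at lag 2 indicates a seasonal period of 2.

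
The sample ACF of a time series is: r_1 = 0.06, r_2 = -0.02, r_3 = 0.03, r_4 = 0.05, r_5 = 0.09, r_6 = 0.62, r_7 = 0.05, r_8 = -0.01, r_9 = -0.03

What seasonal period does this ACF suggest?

6

The largest autocorrelation is r_6 = 0.62; the remaining lags stay at or below 0.09.
The dominant spike at lag 6 indicates a seasonal period of 6.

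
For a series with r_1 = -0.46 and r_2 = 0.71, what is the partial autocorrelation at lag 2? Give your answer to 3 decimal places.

0.632

φ_{22} = (r_2 − r_1²) / (1 − r_1²)
r_1² = (-0.46)² = 0.2116
Numerator = 0.71 − 0.2116 = 0.4984; denominator = 1 − 0.2116 = 0.7884
φ_{22} = 0.4984 / 0.7884 = 0.632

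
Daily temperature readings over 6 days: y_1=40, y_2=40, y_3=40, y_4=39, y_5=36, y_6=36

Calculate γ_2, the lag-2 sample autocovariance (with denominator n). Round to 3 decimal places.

-0.333

Mean ȳ = (40 + 40 + 40 + 39 + 36 + 36)/6 = 38.5000
Σ_{t=1}^{4}(y_t−ȳ)(y_{t+2}−ȳ) = -2.0000
γ_2 = -2.0000 / 6 = -0.333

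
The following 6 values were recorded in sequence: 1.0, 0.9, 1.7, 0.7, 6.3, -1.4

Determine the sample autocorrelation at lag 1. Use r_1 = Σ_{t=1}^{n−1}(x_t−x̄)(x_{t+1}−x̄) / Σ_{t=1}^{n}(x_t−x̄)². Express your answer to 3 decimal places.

-0.546

Mean x̄ = (1.0 + 0.9 + 1.7 + 0.7 + 6.3 − 1.4)/6 = 1.5333
Deviations from mean: -0.5333, -0.6333, 0.1667, -0.8333, 4.7667, -2.9333
Σ(x_t−x̄)(x_{t+1}−x̄) = (0.3378) + (-0.1056) + (-0.1389) + (-3.9722) + (-13.9822) = -17.8611
Denominator Σ(x_t−x̄)² = 32.7333
r_1 = -17.8611 / 32.7333 = -0.546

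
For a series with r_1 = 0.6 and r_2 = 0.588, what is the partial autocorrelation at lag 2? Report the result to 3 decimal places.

φ_{22} = (r_2 − r_1²) / (1 − r_1²)
r_1² = (0.6)² = 0.36
Numerator = 0.588 − 0.3600 = 0.2280; denominator = 1 − 0.3600 = 0.6400
φ_{22} = 0.2280 / 0.6400 = 0.356

0.356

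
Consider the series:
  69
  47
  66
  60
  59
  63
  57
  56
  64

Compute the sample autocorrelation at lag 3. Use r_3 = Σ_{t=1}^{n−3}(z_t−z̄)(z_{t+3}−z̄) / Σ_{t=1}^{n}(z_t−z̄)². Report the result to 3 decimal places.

Mean z̄ = (69 + 47 + 66 + 60 + 59 + 63 + 57 + 56 + 64)/9 = 60.1111
Σ(z_t−z̄)(z_{t+3}−z̄) = (-0.9877) + (14.5679) + (17.0123) + (0.3457) + (4.5679) + (11.2346) = 46.7407
Denominator Σ(z_t−z̄)² = 336.8889
r_3 = 46.7407 / 336.8889 = 0.139

0.139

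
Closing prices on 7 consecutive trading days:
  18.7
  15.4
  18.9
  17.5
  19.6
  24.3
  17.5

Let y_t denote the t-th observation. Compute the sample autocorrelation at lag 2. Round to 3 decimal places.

-0.080

Mean ȳ = (18.7 + 15.4 + 18.9 + 17.5 + 19.6 + 24.3 + 17.5)/7 = 18.8429
Numerator Σ_{t=1}^{5}(y_t−ȳ)(y_{t+2}−ȳ) = -3.6865
Denominator Σ(y_t−ȳ)² = 45.8371
r_2 = -3.6865 / 45.8371 = -0.080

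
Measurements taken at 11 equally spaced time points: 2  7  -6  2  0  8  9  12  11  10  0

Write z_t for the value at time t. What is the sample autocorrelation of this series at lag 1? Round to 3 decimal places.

0.280

Mean z̄ = (2 + 7 − 6 + 2 + 0 + 8 + 9 + 12 + 11 + 10 + 0)/11 = 5.0000
Numerator Σ_{t=1}^{10}(z_t−z̄)(z_{t+1}−z̄) = 92.0000
Denominator Σ(z_t−z̄)² = 328.0000
r_1 = 92.0000 / 328.0000 = 0.280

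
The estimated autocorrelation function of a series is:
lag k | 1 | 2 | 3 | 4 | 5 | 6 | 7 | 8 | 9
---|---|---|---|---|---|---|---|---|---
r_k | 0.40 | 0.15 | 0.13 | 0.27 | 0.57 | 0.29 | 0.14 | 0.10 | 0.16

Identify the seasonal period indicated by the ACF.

The largest autocorrelation is r_5 = 0.57; the remaining lags stay at or below 0.40. The elevated value at lag 1 (0.40), dropping to 0.15 at lag 2, reflects decaying short-term dependence rather than seasonality.
The dominant spike at lag 5 indicates a seasonal period of 5.

5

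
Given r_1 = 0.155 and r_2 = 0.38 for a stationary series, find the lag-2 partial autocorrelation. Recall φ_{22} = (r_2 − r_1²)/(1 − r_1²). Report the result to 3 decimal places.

0.365

φ_{22} = (r_2 − r_1²) / (1 − r_1²)
r_1² = (0.155)² = 0.024025
Numerator = 0.38 − 0.0240 = 0.3560; denominator = 1 − 0.0240 = 0.9760
φ_{22} = 0.3560 / 0.9760 = 0.365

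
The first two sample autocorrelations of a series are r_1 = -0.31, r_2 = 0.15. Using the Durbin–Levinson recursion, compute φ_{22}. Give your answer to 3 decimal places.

φ_{22} = (r_2 − r_1²) / (1 − r_1²)
r_1² = (-0.31)² = 0.0961
Numerator = 0.15 − 0.0961 = 0.0539; denominator = 1 − 0.0961 = 0.9039
φ_{22} = 0.0539 / 0.9039 = 0.060

0.060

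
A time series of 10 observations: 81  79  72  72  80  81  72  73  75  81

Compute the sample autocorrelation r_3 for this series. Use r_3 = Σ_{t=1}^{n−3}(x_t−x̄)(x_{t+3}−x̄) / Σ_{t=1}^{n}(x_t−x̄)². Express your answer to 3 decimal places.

Mean x̄ = (81 + 79 + 72 + 72 + 80 + 81 + 72 + 73 + 75 + 81)/10 = 76.6000
Σ(x_t−x̄)(x_{t+3}−x̄) = (-20.2400) + (8.1600) + (-20.2400) + (21.1600) + (-12.2400) + (-7.0400) + (-20.2400) = -50.6800
Denominator Σ(x_t−x̄)² = 154.4000
r_3 = -50.6800 / 154.4000 = -0.328

-0.328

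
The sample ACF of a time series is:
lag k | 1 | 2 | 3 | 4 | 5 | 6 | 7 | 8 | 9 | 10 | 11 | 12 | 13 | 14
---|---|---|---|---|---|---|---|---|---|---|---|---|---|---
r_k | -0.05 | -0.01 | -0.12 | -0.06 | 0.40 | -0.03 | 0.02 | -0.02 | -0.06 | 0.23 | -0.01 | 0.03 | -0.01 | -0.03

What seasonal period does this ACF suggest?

5

The largest autocorrelation is r_5 = 0.40, with a weaker echo at lag 10 (0.23); the remaining lags stay at or below 0.03.
The dominant spike at lag 5 indicates a seasonal period of 5.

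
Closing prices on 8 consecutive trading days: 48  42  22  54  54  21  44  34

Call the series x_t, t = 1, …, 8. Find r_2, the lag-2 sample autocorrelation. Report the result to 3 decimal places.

-0.389

Mean x̄ = (48 + 42 + 22 + 54 + 54 + 21 + 44 + 34)/8 = 39.8750
Σ(x_t−x̄)(x_{t+2}−x̄) = (-145.2344) + (30.0156) + (-252.4844) + (-266.6094) + (58.2656) + (110.8906) = -465.1563
Denominator Σ(x_t−x̄)² = 1196.8750
r_2 = -465.1563 / 1196.8750 = -0.389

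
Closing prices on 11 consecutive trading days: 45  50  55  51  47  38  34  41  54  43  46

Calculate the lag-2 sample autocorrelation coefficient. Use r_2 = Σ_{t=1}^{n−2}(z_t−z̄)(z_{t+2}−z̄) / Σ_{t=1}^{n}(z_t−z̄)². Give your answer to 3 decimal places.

-0.171

Mean z̄ = (45 + 50 + 55 + 51 + 47 + 38 + 34 + 41 + 54 + 43 + 46)/11 = 45.8182
Numerator Σ_{t=1}^{9}(z_t−z̄)(z_{t+2}−z̄) = -73.4298
Denominator Σ(z_t−z̄)² = 429.6364
r_2 = -73.4298 / 429.6364 = -0.171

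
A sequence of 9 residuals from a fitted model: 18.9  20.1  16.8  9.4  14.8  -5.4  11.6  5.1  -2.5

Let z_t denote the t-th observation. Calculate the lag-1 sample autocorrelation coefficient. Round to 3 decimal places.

Mean z̄ = (18.9 + 20.1 + 16.8 + 9.4 + 14.8 − 5.4 + 11.6 + 5.1 − 2.5)/9 = 9.8667
Numerator Σ_{t=1}^{8}(z_t−z̄)(z_{t+1}−z̄) = 106.7622
Denominator Σ(z_t−z̄)² = 670.6800
r_1 = 106.7622 / 670.6800 = 0.159

0.159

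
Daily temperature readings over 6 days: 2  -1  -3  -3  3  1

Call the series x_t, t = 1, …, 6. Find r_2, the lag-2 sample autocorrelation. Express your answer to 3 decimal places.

-0.489

Mean x̄ = (2 − 1 − 3 − 3 + 3 + 1)/6 = -0.1667
Σ(x_t−x̄)(x_{t+2}−x̄) = (-6.1389) + (2.3611) + (-8.9722) + (-3.3056) = -16.0556
Denominator Σ(x_t−x̄)² = 32.8333
r_2 = -16.0556 / 32.8333 = -0.489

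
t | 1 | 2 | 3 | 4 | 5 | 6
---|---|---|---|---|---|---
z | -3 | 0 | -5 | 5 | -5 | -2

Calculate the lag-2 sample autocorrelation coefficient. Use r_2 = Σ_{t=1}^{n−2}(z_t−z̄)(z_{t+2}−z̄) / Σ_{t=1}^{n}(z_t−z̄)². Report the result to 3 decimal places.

0.343

Mean z̄ = (-3 + 0 − 5 + 5 − 5 − 2)/6 = -1.6667
Deviations from mean: -1.3333, 1.6667, -3.3333, 6.6667, -3.3333, -0.3333
Numerator Σ_{t=1}^{4}(z_t−z̄)(z_{t+2}−z̄) = 24.4444
Denominator Σ(z_t−z̄)² = 71.3333
r_2 = 24.4444 / 71.3333 = 0.343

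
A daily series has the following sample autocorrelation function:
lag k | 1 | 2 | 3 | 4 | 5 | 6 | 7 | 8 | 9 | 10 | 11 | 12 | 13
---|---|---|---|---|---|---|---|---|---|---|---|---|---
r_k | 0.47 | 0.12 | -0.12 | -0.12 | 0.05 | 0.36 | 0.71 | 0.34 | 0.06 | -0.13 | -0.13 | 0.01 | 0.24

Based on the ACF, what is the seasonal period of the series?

7

The largest autocorrelation is r_7 = 0.71; the remaining lags stay at or below 0.47. The elevated value at lag 1 (0.47), dropping to 0.12 at lag 2, reflects decaying short-term dependence rather than seasonality.
The dominant spike at lag 7 indicates a seasonal period of 7.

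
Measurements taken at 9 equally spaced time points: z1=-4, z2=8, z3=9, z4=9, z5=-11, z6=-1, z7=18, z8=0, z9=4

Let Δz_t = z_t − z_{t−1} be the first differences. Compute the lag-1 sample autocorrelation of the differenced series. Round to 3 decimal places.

-0.303

First differences Δz: 12, 1, 0, -20, 10, 19, -18, 4
Mean of differences = 1.0000
Numerator Σ(Δz_t−Δz̄)(Δz_{t+1}−Δz̄) = -405.0000
Denominator Σ(Δz_t−Δz̄)² = 1338.0000
r_1(Δz) = -405.0000 / 1338.0000 = -0.303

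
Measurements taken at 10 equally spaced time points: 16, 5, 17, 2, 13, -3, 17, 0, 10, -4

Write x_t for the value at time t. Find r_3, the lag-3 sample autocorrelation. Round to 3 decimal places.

Mean x̄ = (16 + 5 + 17 + 2 + 13 − 3 + 17 + 0 + 10 − 4)/10 = 7.3000
Σ(x_t−x̄)(x_{t+3}−x̄) = (-46.1100) + (-13.1100) + (-99.9100) + (-51.4100) + (-41.6100) + (-27.8100) + (-109.6100) = -389.5700
Denominator Σ(x_t−x̄)² = 624.1000
r_3 = -389.5700 / 624.1000 = -0.624

-0.624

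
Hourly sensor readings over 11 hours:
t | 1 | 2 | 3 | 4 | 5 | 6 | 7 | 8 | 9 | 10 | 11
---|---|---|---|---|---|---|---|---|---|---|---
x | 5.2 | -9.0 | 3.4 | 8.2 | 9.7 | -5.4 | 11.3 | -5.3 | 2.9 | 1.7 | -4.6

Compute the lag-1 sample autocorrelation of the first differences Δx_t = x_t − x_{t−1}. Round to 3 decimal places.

-0.626

First differences Δx: -14.2, 12.4, 4.8, 1.5, -15.1, 16.7, -16.6, 8.2, -1.2, -6.3
Mean of differences = -0.9800
Numerator Σ(Δx_t−Δx̄)(Δx_{t+1}−Δx̄) = -790.2744
Denominator Σ(Δx_t−Δx̄)² = 1261.9160
r_1(Δx) = -790.2744 / 1261.9160 = -0.626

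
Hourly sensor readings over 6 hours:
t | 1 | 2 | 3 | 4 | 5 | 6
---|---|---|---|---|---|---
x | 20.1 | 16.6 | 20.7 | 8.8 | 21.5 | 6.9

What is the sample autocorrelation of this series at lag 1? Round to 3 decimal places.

Mean x̄ = (20.1 + 16.6 + 20.7 + 8.8 + 21.5 + 6.9)/6 = 15.7667
Numerator Σ_{t=1}^{5}(x_t−x̄)(x_{t+1}−x̄) = -117.4244
Denominator Σ(x_t−x̄)² = 203.8333
r_1 = -117.4244 / 203.8333 = -0.576

-0.576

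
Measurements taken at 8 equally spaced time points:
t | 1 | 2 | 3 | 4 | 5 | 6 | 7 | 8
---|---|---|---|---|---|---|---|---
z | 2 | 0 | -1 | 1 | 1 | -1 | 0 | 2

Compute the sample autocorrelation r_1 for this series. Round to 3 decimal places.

Mean z̄ = (2 + 0 − 1 + 1 + 1 − 1 + 0 + 2)/8 = 0.5000
Σ(z_t−z̄)(z_{t+1}−z̄) = (-0.7500) + (0.7500) + (-0.7500) + (0.2500) + (-0.7500) + (0.7500) + (-0.7500) = -1.2500
Denominator Σ(z_t−z̄)² = 10.0000
r_1 = -1.2500 / 10.0000 = -0.125

-0.125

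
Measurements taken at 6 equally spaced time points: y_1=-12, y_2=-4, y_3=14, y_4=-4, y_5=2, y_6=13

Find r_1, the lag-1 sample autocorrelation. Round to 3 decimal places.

Mean ȳ = (-12 − 4 + 14 − 4 + 2 + 13)/6 = 1.5000
Deviations from mean: -13.5000, -5.5000, 12.5000, -5.5000, 0.5000, 11.5000
Numerator Σ_{t=1}^{5}(y_t−ȳ)(y_{t+1}−ȳ) = -60.2500
Denominator Σ(y_t−ȳ)² = 531.5000
r_1 = -60.2500 / 531.5000 = -0.113

-0.113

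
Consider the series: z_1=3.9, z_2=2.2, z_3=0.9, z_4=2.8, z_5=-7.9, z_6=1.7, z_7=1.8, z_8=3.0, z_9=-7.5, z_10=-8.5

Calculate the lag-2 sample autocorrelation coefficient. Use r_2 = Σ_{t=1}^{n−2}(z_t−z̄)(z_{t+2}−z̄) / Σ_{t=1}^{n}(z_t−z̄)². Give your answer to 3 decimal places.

Mean z̄ = (3.9 + 2.2 + 0.9 + 2.8 − 7.9 + 1.7 + 1.8 + 3.0 − 7.5 − 8.5)/10 = -0.7600
Numerator Σ_{t=1}^{8}(z_t−z̄)(z_{t+2}−z̄) = -40.2072
Denominator Σ(z_t−z̄)² = 228.9640
r_2 = -40.2072 / 228.9640 = -0.176

-0.176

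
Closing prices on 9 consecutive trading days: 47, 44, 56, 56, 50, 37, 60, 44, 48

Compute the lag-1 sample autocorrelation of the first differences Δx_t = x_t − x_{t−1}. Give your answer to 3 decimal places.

First differences Δx: -3, 12, 0, -6, -13, 23, -16, 4
Mean of differences = 0.1250
Numerator Σ(Δx_t−Δx̄)(Δx_{t+1}−Δx̄) = -689.0156
Denominator Σ(Δx_t−Δx̄)² = 1158.8750
r_1(Δx) = -689.0156 / 1158.8750 = -0.595

-0.595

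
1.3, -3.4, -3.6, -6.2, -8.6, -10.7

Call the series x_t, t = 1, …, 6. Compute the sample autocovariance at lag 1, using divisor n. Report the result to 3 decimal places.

Mean x̄ = (1.3 − 3.4 − 3.6 − 6.2 − 8.6 − 10.7)/6 = -5.2000
Σ_{t=1}^{5}(x_t−x̄)(x_{t+1}−x̄) = 35.0800
γ_1 = 35.0800 / 6 = 5.847

5.847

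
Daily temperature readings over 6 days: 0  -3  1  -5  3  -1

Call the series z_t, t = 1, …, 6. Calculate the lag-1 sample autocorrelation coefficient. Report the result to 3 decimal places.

Mean z̄ = (0 − 3 + 1 − 5 + 3 − 1)/6 = -0.8333
Σ(z_t−z̄)(z_{t+1}−z̄) = (-1.8056) + (-3.9722) + (-7.6389) + (-15.9722) + (-0.6389) = -30.0278
Denominator Σ(z_t−z̄)² = 40.8333
r_1 = -30.0278 / 40.8333 = -0.735

-0.735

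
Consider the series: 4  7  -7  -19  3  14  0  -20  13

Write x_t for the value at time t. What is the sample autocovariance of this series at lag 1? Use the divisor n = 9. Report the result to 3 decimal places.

Mean x̄ = (4 + 7 − 7 − 19 + 3 + 14 + 0 − 20 + 13)/9 = -0.5556
Σ_{t=1}^{8}(x_t−x̄)(x_{t+1}−x̄) = -175.5309
γ_1 = -175.5309 / 9 = -19.503

-19.503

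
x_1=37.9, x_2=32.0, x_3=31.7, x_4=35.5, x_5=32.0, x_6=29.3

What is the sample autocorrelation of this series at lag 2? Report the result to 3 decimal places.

-0.355

Mean x̄ = (37.9 + 32.0 + 31.7 + 35.5 + 32.0 + 29.3)/6 = 33.0667
Deviations from mean: 4.8333, -1.0667, -1.3667, 2.4333, -1.0667, -3.7667
Σ(x_t−x̄)(x_{t+2}−x̄) = (-6.6056) + (-2.5956) + (1.4578) + (-9.1656) = -16.9089
Denominator Σ(x_t−x̄)² = 47.6133
r_2 = -16.9089 / 47.6133 = -0.355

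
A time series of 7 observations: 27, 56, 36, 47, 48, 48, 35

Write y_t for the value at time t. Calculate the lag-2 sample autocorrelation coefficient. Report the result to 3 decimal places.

Mean ȳ = (27 + 56 + 36 + 47 + 48 + 48 + 35)/7 = 42.4286
Deviations from mean: -15.4286, 13.5714, -6.4286, 4.5714, 5.5714, 5.5714, -7.4286
Numerator Σ_{t=1}^{5}(y_t−ȳ)(y_{t+2}−ȳ) = 109.4898
Denominator Σ(y_t−ȳ)² = 601.7143
r_2 = 109.4898 / 601.7143 = 0.182

0.182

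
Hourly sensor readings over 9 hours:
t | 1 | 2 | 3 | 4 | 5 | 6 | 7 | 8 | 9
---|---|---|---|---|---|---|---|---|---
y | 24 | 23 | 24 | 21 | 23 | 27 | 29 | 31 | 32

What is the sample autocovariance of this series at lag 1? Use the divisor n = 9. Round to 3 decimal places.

9.111

Mean ȳ = (24 + 23 + 24 + 21 + 23 + 27 + 29 + 31 + 32)/9 = 26.0000
Σ_{t=1}^{8}(y_t−ȳ)(y_{t+1}−ȳ) = 82.0000
γ_1 = 82.0000 / 9 = 9.111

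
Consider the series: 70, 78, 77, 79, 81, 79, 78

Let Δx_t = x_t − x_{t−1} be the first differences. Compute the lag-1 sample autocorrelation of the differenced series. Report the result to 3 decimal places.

First differences Δx: 8, -1, 2, 2, -2, -1
Mean of differences = 1.3333
Numerator Σ(Δx_t−Δx̄)(Δx_{t+1}−Δx̄) = -11.1111
Denominator Σ(Δx_t−Δx̄)² = 67.3333
r_1(Δx) = -11.1111 / 67.3333 = -0.165

-0.165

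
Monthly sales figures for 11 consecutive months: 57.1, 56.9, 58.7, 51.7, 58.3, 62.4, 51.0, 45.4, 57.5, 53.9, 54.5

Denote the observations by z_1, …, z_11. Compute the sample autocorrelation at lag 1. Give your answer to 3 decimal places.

-0.025

Mean z̄ = (57.1 + 56.9 + 58.7 + 51.7 + 58.3 + 62.4 + 51.0 + 45.4 + 57.5 + 53.9 + 54.5)/11 = 55.2182
Numerator Σ_{t=1}^{10}(z_t−z̄)(z_{t+1}−z̄) = -5.2821
Denominator Σ(z_t−z̄)² = 213.5964
r_1 = -5.2821 / 213.5964 = -0.025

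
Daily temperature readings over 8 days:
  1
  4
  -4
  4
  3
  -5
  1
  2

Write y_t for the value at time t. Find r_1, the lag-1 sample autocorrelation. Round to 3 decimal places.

Mean ȳ = (1 + 4 − 4 + 4 + 3 − 5 + 1 + 2)/8 = 0.7500
Deviations from mean: 0.2500, 3.2500, -4.7500, 3.2500, 2.2500, -5.7500, 0.2500, 1.2500
Numerator Σ_{t=1}^{7}(y_t−ȳ)(y_{t+1}−ȳ) = -36.8125
Denominator Σ(y_t−ȳ)² = 83.5000
r_1 = -36.8125 / 83.5000 = -0.441

-0.441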